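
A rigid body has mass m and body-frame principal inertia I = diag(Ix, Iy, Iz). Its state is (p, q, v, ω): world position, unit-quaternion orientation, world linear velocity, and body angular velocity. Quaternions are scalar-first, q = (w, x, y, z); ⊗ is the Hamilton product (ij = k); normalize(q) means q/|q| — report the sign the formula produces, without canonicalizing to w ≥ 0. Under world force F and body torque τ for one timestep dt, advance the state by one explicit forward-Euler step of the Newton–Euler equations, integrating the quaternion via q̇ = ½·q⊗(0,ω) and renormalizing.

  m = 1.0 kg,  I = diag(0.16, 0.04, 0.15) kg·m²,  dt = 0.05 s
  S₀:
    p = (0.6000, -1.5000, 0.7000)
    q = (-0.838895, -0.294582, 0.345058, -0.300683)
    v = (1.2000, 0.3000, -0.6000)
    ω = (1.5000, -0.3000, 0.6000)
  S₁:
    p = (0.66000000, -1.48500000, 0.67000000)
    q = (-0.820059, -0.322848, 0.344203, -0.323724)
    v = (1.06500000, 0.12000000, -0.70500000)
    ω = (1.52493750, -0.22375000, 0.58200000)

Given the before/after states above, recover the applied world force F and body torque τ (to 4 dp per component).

F = (-2.7000, -3.6000, -2.1000)
τ = (0.0600, 0.0700, 0.0000)

rate change Δω = (0.02493750, 0.07625000, -0.01800000)
gyro term ω₀×Iω₀ = (-0.0198, 0.0090, 0.0540)
I·α + gyro = (0.0600, 0.0700, 0.0000)
velocity change Δv = (-0.13500000, -0.18000000, -0.10500000)
F = m·Δv/dt = (-2.7000, -3.6000, -2.1000)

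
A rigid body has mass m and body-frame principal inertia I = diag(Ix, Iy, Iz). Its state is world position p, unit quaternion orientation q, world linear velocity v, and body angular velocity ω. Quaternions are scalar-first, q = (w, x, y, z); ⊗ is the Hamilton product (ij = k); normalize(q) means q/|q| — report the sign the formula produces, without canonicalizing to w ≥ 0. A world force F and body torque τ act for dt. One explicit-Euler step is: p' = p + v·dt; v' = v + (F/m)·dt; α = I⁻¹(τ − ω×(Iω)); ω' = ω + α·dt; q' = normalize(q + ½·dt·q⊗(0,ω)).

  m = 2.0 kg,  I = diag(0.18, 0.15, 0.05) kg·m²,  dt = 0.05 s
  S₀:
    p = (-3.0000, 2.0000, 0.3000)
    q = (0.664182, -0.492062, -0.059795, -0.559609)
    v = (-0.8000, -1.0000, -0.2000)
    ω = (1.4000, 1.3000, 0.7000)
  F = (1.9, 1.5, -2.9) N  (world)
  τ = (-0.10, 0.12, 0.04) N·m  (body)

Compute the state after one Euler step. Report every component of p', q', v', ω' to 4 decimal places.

p' = (-3.0400, 1.9500, 0.2900)
q' = (0.6922, -0.4511, -0.0491, -0.5612)
v' = (-0.7525, -0.9625, -0.2725)
ω' = (1.3975, 1.2975, 0.7946)

(τ − ω×Iω)/I = (-0.0500, -0.0493, 1.8920)
new body rate ω' = (1.3975, 1.2975, 0.7946)
Hamilton product q⊗(0,ω) = (1.1583466, 1.6154900, 0.4244274, -0.0910402)
q' = normalize(q + ½dt·q⊗(0,ω)) = (0.6922, -0.4511, -0.0491, -0.5612)
p + v·dt = (-3.0400, 1.9500, 0.2900)
v + (F/m)dt = (-0.7525, -0.9625, -0.2725)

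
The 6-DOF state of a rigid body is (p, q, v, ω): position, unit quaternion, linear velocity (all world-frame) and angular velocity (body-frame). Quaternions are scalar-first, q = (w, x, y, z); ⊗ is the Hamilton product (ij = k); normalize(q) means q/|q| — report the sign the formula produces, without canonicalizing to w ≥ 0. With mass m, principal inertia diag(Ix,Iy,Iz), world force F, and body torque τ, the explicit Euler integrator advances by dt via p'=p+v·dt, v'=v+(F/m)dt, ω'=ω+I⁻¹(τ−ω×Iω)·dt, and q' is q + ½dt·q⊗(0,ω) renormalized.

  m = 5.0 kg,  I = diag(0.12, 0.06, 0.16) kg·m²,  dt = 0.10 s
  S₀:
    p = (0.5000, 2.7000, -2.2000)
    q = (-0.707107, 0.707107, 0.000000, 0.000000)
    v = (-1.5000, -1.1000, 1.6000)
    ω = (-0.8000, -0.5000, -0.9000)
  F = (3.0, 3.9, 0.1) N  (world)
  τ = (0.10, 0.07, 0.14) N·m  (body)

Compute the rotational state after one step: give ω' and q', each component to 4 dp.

ω' = (-0.7542, -0.3353, -0.7975)
q' = (-0.6774, 0.7338, 0.0494, 0.0141)

gyro term ω×Iω = (0.0450, -0.0288, -0.0240)
angular accel α = (0.4583, 1.6467, 1.0250)
ω + α·dt = (-0.7542, -0.3353, -0.7975)
q⊗(0,ω) = (0.5656856, 0.5656856, 0.9899498, 0.2828428)
q + ½dt·q⊗(0,ω), renormalized = (-0.6774, 0.7338, 0.0494, 0.0141)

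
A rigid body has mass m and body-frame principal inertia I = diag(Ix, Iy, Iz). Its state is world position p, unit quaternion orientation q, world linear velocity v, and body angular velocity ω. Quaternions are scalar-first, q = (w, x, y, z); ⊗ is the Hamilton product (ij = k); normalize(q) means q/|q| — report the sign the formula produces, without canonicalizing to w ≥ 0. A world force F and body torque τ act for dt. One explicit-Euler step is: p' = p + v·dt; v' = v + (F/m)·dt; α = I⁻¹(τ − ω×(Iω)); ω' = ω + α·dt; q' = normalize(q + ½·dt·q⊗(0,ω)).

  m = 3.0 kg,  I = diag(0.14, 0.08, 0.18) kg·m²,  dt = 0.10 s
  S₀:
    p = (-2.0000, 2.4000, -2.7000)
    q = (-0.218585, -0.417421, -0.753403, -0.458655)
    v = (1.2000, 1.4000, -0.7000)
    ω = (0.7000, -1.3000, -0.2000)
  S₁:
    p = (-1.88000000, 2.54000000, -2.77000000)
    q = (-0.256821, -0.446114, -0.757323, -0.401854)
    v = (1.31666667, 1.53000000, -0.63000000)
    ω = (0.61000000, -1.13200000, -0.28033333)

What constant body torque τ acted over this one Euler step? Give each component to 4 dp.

ω₁ − ω₀ = (-0.09000000, 0.16800000, -0.08033333)
applied torque τ = (-0.1000, 0.1400, -0.0900)

τ = (-0.1000, 0.1400, -0.0900)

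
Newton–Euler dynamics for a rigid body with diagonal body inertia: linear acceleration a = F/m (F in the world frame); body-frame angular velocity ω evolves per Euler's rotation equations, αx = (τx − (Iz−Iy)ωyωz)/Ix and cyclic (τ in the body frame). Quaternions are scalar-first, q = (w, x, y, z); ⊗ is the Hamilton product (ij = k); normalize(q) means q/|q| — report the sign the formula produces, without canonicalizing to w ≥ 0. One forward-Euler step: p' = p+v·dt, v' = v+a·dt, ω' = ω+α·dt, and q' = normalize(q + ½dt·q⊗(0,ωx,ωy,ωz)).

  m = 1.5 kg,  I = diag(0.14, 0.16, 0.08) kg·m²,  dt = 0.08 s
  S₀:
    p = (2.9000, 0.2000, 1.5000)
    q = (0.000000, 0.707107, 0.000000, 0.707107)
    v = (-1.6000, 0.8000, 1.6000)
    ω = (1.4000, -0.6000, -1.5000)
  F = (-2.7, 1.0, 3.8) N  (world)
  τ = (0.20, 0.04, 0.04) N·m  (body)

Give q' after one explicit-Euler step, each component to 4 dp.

q' = (0.0028, 0.7214, 0.0817, 0.6876)

q⊗(0,ω) = (0.0707107, 0.4242642, 2.0506103, -0.4242642)
updated quaternion q' = (0.0028, 0.7214, 0.0817, 0.6876)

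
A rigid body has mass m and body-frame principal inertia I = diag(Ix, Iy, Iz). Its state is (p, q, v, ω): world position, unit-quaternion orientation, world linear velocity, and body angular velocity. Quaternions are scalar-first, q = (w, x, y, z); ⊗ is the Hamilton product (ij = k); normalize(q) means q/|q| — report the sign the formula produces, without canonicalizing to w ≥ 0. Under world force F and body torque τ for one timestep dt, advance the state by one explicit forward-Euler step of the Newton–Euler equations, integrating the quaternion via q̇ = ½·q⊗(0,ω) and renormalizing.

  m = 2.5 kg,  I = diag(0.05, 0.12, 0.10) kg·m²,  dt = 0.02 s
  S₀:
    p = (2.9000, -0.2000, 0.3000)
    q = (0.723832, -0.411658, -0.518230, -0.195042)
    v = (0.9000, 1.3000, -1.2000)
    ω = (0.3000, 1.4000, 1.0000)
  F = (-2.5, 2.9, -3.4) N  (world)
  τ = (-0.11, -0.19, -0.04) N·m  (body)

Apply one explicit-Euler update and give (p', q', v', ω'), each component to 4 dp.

p' = (2.9180, -0.1740, 0.2760)
q' = (0.7342, -0.4119, -0.5045, -0.1920)
v' = (0.8800, 1.3232, -1.2272)
ω' = (0.2672, 1.3708, 0.9861)

p + v·dt = (2.9180, -0.1740, 0.2760)
v' = v + a·dt = (0.8800, 1.3232, -1.2272)
(τ − ω×Iω)/I = (-1.6400, -1.4583, -0.6940)
new body rate ω' = (0.2672, 1.3708, 0.9861)
q⊗(0,ω) = (1.0440614, -0.0280216, 1.3665102, 0.3029798)
updated quaternion q' = (0.7342, -0.4119, -0.5045, -0.1920)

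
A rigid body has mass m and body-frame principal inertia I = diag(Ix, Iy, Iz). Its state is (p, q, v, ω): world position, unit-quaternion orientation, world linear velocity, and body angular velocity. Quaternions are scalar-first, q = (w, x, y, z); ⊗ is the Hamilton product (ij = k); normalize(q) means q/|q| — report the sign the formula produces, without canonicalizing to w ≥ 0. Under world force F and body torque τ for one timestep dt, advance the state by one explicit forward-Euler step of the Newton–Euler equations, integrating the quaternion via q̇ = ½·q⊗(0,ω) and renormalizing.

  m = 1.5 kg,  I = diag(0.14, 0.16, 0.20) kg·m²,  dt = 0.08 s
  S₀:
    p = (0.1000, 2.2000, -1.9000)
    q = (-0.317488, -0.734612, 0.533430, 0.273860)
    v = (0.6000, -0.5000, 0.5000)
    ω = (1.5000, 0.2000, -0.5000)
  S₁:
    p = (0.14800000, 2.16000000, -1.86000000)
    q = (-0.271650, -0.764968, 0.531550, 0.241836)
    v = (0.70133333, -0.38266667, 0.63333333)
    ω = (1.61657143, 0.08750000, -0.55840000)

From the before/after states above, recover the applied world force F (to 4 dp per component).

F = (1.9000, 2.2000, 2.5000)

v₁ − v₀ = (0.10133333, 0.11733333, 0.13333333)
applied force F = (1.9000, 2.2000, 2.5000)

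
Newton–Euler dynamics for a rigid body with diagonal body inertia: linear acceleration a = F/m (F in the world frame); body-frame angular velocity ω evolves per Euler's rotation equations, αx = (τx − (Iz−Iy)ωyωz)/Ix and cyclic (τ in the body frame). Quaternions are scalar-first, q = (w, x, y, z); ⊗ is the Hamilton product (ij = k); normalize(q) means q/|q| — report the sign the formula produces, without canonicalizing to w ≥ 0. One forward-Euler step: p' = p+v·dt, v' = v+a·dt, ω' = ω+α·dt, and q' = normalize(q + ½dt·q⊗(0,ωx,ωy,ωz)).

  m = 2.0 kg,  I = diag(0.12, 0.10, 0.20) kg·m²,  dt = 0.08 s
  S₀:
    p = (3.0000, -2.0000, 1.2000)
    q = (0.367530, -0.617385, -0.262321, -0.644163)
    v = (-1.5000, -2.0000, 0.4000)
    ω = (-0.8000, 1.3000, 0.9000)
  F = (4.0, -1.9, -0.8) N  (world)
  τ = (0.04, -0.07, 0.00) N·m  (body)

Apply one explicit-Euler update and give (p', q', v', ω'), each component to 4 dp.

linear accel F/m = (2.0000, -0.9500, -0.4000)
p + v·dt = (2.8800, -2.1600, 1.2320)
v' = v + a·dt = (-1.3400, -2.0760, 0.3680)
precession coupling ω×(Iω) = (0.1170, 0.0576, 0.0208)
α = I⁻¹(τ − ω×Iω) = (-0.6417, -1.2760, -0.1040)
ω + α·dt = (-0.8513, 1.1979, 0.8917)
q⊗(0,ω) = (0.4268560, 0.3072990, 1.5487659, -0.6816803)
updated quaternion q' = (0.3836, -0.6036, -0.1999, -0.6697)

p' = (2.8800, -2.1600, 1.2320)
q' = (0.3836, -0.6036, -0.1999, -0.6697)
v' = (-1.3400, -2.0760, 0.3680)
ω' = (-0.8513, 1.1979, 0.8917)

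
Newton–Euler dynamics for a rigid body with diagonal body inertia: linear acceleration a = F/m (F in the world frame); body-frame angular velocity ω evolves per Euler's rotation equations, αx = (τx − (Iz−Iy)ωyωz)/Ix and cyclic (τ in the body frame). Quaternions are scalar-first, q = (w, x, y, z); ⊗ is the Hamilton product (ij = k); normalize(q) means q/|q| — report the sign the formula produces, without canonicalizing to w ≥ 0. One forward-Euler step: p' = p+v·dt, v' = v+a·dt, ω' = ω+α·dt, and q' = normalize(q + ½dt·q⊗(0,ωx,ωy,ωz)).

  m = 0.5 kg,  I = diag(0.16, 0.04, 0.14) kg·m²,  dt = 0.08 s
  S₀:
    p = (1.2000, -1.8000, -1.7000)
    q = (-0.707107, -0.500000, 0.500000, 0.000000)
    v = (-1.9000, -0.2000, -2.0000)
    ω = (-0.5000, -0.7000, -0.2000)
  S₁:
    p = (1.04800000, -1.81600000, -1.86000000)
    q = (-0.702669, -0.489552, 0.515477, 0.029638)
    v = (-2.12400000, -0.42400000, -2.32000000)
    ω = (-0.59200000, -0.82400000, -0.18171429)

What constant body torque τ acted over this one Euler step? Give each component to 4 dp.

τ = (-0.1700, -0.0600, -0.0100)

rate change Δω = (-0.09200000, -0.12400000, 0.01828571)
I·α + gyro = (-0.1700, -0.0600, -0.0100)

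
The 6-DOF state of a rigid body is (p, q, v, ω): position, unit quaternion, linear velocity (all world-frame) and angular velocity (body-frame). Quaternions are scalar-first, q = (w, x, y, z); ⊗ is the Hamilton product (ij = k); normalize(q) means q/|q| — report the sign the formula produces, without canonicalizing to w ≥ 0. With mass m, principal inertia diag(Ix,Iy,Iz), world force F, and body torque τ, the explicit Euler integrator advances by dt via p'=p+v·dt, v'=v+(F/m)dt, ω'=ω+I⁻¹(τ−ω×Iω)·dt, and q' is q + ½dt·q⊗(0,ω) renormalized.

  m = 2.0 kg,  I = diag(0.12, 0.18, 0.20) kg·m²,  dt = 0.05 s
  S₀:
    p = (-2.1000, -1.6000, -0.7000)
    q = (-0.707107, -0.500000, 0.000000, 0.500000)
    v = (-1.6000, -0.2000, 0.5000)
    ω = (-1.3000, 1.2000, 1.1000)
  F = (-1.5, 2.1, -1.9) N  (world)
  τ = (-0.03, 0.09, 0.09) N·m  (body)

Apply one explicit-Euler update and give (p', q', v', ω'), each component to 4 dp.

α = I⁻¹(τ − ω×Iω) = (-0.4700, -0.1356, 0.9180)
ω' = ω + α·dt = (-1.3235, 1.1932, 1.1459)
Hamilton product q⊗(0,ω) = (-1.2000000, 0.3192391, -0.9485284, -1.3778177)
q' = normalize(q + ½dt·q⊗(0,ω)) = (-0.7361, -0.4914, -0.0237, 0.4649)
linear accel F/m = (-0.7500, 1.0500, -0.9500)
p + v·dt = (-2.1800, -1.6100, -0.6750)
v + (F/m)dt = (-1.6375, -0.1475, 0.4525)

p' = (-2.1800, -1.6100, -0.6750)
q' = (-0.7361, -0.4914, -0.0237, 0.4649)
v' = (-1.6375, -0.1475, 0.4525)
ω' = (-1.3235, 1.1932, 1.1459)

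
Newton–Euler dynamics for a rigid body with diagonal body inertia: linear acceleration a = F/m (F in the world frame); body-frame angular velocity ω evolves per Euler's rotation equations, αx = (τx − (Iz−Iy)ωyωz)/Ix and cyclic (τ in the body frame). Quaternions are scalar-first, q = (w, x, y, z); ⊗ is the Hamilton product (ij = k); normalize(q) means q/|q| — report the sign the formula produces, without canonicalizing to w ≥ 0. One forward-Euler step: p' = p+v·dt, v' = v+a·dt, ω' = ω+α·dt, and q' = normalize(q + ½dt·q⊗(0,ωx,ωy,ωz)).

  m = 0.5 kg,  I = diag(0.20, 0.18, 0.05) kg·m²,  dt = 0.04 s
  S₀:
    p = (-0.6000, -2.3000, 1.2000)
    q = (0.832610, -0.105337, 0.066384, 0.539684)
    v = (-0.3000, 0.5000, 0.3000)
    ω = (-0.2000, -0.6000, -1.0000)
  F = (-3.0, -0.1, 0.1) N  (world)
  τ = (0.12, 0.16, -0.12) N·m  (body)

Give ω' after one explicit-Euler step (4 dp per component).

ω×(Iω) gyroscopic = (-0.0780, 0.0300, -0.0024)
angular accel α = (0.9900, 0.7222, -2.3520)
new body rate ω' = (-0.1604, -0.5711, -1.0941)

ω' = (-0.1604, -0.5711, -1.0941)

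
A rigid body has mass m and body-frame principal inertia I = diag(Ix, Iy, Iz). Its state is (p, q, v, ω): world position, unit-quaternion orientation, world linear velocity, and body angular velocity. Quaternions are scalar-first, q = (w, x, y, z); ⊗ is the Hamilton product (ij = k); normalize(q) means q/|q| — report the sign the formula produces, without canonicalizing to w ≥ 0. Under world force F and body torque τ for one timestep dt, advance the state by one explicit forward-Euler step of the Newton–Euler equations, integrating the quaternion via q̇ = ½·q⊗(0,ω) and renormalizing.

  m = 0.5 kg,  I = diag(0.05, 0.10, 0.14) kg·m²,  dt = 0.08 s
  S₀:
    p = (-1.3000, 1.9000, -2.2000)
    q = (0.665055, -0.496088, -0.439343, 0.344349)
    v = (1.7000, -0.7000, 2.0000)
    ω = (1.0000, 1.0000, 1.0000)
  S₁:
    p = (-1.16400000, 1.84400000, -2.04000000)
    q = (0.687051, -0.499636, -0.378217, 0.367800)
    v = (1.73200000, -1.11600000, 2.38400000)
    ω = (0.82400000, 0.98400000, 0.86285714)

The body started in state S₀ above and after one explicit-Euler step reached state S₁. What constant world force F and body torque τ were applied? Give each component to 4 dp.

F = (0.2000, -2.6000, 2.4000)
τ = (-0.0700, -0.1100, -0.1900)

ω₁ − ω₀ = (-0.17600000, -0.01600000, -0.13714286)
ω₀×(Iω₀) = (0.0400, -0.0900, 0.0500)
I·α + gyro = (-0.0700, -0.1100, -0.1900)
Δv = v₁−v₀ = (0.03200000, -0.41600000, 0.38400000)
applied force F = (0.2000, -2.6000, 2.4000)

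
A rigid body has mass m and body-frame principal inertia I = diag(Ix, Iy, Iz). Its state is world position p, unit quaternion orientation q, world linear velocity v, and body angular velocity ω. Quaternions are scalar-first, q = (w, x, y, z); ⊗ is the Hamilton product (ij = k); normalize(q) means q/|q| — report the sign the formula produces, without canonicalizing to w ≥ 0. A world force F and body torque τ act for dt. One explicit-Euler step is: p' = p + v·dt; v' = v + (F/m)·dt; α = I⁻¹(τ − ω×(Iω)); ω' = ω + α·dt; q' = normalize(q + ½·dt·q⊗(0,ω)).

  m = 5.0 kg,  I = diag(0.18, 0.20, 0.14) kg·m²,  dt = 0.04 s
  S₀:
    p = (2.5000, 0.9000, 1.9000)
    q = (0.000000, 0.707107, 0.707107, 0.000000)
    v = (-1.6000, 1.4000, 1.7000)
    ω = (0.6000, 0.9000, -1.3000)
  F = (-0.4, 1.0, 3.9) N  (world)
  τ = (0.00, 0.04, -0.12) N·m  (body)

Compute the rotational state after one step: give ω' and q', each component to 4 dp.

α = I⁻¹(τ − ω×Iω) = (-0.3900, 0.3560, -0.9343)
ω + α·dt = (0.5844, 0.9142, -1.3374)
q⊗(0,ω) = (-1.0606605, -0.9192391, 0.9192391, 0.2121321)
updated quaternion q' = (-0.0212, 0.6883, 0.7251, 0.0042)

ω' = (0.5844, 0.9142, -1.3374)
q' = (-0.0212, 0.6883, 0.7251, 0.0042)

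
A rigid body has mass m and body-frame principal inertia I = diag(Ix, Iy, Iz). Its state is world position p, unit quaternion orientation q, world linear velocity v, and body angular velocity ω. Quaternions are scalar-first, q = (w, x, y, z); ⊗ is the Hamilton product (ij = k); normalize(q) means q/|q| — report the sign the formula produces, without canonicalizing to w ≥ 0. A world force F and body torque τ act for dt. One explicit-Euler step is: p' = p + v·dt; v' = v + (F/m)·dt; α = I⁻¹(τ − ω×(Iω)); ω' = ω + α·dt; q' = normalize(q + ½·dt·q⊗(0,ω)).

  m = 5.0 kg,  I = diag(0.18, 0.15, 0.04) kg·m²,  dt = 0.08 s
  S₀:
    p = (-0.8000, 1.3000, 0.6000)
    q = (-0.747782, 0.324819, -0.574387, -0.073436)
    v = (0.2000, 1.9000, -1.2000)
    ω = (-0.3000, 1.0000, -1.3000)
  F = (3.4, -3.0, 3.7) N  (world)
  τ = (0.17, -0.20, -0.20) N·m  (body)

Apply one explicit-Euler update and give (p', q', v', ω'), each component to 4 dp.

precession coupling ω×(Iω) = (0.1430, 0.0546, 0.0090)
(τ − ω×Iω)/I = (0.1500, -1.6973, -5.2250)
ω' = ω + α·dt = (-0.2880, 0.8642, -1.7180)
2q̇ = q⊗(0,ω) = (0.5763659, 1.0444737, -0.3034865, 1.1246195)
q + ½dt·q⊗(0,ω), renormalized = (-0.7231, 0.3658, -0.5852, -0.0284)
p + v·dt = (-0.7840, 1.4520, 0.5040)
new velocity v' = (0.2544, 1.8520, -1.1408)

p' = (-0.7840, 1.4520, 0.5040)
q' = (-0.7231, 0.3658, -0.5852, -0.0284)
v' = (0.2544, 1.8520, -1.1408)
ω' = (-0.2880, 0.8642, -1.7180)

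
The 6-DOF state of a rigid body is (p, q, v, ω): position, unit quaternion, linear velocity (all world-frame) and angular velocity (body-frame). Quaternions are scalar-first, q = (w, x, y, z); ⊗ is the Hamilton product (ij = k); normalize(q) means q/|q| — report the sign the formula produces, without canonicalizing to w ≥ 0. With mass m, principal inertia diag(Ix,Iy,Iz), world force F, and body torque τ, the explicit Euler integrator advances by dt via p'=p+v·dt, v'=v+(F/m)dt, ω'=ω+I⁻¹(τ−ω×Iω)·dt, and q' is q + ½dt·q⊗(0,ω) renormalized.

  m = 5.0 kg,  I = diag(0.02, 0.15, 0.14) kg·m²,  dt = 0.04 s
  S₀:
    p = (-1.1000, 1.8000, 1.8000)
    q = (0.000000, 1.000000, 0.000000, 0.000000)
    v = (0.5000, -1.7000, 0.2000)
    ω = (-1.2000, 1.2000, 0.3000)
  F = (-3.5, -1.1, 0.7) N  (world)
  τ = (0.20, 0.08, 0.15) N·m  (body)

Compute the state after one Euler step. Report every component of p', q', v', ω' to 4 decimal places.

ω×(Iω) gyroscopic = (-0.0036, 0.0432, -0.1872)
(τ − ω×Iω)/I = (10.1800, 0.2453, 2.4086)
ω' = ω + α·dt = (-0.7928, 1.2098, 0.3963)
2q̇ = q⊗(0,ω) = (1.2000000, 0.0000000, -0.3000000, 1.2000000)
updated quaternion q' = (0.0240, 0.9994, -0.0060, 0.0240)
linear accel F/m = (-0.7000, -0.2200, 0.1400)
new position p' = (-1.0800, 1.7320, 1.8080)
v' = v + a·dt = (0.4720, -1.7088, 0.2056)

p' = (-1.0800, 1.7320, 1.8080)
q' = (0.0240, 0.9994, -0.0060, 0.0240)
v' = (0.4720, -1.7088, 0.2056)
ω' = (-0.7928, 1.2098, 0.3963)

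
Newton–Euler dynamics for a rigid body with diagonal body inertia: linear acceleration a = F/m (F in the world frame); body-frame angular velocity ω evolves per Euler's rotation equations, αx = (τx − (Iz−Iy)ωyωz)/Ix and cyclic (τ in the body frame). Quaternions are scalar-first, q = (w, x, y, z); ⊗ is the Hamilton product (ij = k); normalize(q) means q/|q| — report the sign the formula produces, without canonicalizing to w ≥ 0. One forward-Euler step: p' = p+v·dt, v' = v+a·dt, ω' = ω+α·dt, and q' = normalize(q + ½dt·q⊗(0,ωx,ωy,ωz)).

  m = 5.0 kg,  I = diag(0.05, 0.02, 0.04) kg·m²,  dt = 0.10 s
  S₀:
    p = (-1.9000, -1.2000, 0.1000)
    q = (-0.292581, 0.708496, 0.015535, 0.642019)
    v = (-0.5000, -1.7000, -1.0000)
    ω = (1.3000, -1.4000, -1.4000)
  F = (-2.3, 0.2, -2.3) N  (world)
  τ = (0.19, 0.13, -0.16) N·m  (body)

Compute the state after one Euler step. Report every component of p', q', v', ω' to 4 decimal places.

a = (-0.4600, 0.0400, -0.4600)
new position p' = (-1.9500, -1.3700, 0.0000)
v' = v + a·dt = (-0.5460, -1.6960, -1.0460)
angular accel α = (3.0160, 7.4100, -5.3650)
ω + α·dt = (1.6016, -0.6590, -1.9365)
2q̇ = q⊗(0,ω) = (-0.0004692, 0.4967223, 2.2361325, -0.6024765)
q' = normalize(q + ½dt·q⊗(0,ω)) = (-0.2906, 0.7282, 0.1265, 0.6076)

p' = (-1.9500, -1.3700, 0.0000)
q' = (-0.2906, 0.7282, 0.1265, 0.6076)
v' = (-0.5460, -1.6960, -1.0460)
ω' = (1.6016, -0.6590, -1.9365)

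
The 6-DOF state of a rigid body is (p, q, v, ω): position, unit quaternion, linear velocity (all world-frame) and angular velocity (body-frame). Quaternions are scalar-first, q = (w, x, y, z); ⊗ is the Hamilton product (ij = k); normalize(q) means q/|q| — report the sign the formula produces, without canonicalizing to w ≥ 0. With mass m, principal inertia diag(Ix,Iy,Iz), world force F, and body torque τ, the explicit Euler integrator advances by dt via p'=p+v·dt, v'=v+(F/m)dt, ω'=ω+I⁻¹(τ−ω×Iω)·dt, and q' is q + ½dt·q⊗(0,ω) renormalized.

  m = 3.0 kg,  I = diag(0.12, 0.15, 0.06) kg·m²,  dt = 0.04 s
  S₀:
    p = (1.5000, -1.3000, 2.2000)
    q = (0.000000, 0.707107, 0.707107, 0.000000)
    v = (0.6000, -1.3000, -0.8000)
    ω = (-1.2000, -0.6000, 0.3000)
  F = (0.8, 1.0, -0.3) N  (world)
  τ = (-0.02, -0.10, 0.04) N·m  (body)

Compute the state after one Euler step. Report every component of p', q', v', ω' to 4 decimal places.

α = I⁻¹(τ − ω×Iω) = (-0.3017, -0.5227, 0.3067)
ω + α·dt = (-1.2121, -0.6209, 0.3123)
2q̇ = q⊗(0,ω) = (1.2727926, 0.2121321, -0.2121321, 0.4242642)
q' = normalize(q + ½dt·q⊗(0,ω)) = (0.0254, 0.7111, 0.7026, 0.0085)
a = F/m = (0.2667, 0.3333, -0.1000)
p' = p + v·dt = (1.5240, -1.3520, 2.1680)
v + (F/m)dt = (0.6107, -1.2867, -0.8040)

p' = (1.5240, -1.3520, 2.1680)
q' = (0.0254, 0.7111, 0.7026, 0.0085)
v' = (0.6107, -1.2867, -0.8040)
ω' = (-1.2121, -0.6209, 0.3123)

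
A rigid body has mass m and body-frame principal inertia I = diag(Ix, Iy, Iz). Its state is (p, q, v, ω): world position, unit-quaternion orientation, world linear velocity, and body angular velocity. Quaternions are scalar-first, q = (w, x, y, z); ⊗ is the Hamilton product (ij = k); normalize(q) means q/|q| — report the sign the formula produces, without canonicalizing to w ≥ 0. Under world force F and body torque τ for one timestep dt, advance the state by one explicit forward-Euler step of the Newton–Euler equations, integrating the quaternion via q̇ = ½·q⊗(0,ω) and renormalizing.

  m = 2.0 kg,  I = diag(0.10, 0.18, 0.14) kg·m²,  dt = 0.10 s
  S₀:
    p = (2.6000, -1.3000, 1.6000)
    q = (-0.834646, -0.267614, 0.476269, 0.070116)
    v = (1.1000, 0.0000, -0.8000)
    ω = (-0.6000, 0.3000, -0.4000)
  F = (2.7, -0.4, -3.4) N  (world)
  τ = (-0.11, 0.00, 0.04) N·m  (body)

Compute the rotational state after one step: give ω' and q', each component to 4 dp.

ω×(Iω) gyroscopic = (0.0048, -0.0096, -0.0144)
angular accel α = (-1.1480, 0.0533, 0.3886)
new body rate ω' = (-0.7148, 0.3053, -0.3611)
2q̇ = q⊗(0,ω) = (-0.2754027, 0.2892452, -0.3995090, 0.5393356)
q + ½dt·q⊗(0,ω), renormalized = (-0.8478, -0.2530, 0.4559, 0.0970)

ω' = (-0.7148, 0.3053, -0.3611)
q' = (-0.8478, -0.2530, 0.4559, 0.0970)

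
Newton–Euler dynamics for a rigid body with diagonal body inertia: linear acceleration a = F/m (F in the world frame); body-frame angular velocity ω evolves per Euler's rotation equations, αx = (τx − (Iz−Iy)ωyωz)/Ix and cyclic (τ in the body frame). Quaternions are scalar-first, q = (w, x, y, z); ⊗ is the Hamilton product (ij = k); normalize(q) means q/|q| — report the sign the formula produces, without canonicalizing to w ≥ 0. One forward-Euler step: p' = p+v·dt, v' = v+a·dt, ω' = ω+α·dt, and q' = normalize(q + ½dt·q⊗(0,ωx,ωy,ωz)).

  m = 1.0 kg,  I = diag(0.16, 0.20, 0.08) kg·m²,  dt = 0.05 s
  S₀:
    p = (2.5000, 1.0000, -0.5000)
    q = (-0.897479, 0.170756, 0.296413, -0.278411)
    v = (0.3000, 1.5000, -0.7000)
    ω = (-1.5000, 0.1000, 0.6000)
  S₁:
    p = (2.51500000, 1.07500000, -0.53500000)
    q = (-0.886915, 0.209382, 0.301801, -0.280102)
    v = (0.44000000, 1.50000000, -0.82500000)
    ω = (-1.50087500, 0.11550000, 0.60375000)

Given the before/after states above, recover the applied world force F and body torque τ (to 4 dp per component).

F = (2.8000, 0.0000, -2.5000)
τ = (-0.0100, -0.0100, 0.0000)

rate change Δω = (-0.00087500, 0.01550000, 0.00375000)
precession coupling = (-0.0072, -0.0720, -0.0060)
I·α + gyro = (-0.0100, -0.0100, 0.0000)
velocity change Δv = (0.14000000, 0.00000000, -0.12500000)
applied force F = (2.8000, 0.0000, -2.5000)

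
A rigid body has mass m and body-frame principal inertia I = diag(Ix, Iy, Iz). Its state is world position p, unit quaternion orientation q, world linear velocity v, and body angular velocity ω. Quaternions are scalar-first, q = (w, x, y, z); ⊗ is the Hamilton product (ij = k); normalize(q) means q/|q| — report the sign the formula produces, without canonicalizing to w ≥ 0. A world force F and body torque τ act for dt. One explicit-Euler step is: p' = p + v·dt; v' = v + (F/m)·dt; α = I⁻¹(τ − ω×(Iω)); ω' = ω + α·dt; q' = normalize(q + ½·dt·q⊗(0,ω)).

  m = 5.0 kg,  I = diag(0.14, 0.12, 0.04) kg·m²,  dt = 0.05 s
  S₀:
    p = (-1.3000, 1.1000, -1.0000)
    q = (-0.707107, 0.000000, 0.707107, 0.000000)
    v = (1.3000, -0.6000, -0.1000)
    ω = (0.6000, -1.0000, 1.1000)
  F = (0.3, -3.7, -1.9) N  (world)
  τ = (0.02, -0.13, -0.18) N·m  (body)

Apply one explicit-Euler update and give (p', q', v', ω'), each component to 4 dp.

a = (0.0600, -0.7400, -0.3800)
new position p' = (-1.2350, 1.0700, -1.0050)
v + (F/m)dt = (1.3030, -0.6370, -0.1190)
α = I⁻¹(τ − ω×Iω) = (-0.4857, -1.6333, -4.8000)
new body rate ω' = (0.5757, -1.0817, 0.8600)
2q̇ = q⊗(0,ω) = (0.7071070, 0.3535535, 0.7071070, -1.2020819)
updated quaternion q' = (-0.6889, 0.0088, 0.7242, -0.0300)

p' = (-1.2350, 1.0700, -1.0050)
q' = (-0.6889, 0.0088, 0.7242, -0.0300)
v' = (1.3030, -0.6370, -0.1190)
ω' = (0.5757, -1.0817, 0.8600)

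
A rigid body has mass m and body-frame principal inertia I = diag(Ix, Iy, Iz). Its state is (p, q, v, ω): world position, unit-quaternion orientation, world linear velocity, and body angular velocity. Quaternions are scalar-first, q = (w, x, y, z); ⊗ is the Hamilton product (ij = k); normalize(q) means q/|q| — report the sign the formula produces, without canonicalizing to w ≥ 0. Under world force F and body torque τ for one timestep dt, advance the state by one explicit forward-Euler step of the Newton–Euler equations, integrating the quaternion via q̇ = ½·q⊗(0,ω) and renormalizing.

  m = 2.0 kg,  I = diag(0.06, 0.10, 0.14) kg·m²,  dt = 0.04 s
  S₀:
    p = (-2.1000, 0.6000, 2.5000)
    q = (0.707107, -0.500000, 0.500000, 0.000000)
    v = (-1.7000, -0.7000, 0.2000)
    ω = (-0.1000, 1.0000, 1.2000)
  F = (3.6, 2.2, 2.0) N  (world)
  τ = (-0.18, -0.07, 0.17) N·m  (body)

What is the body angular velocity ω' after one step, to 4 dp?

ω' = (-0.2520, 0.9682, 1.2497)

angular accel α = (-3.8000, -0.7960, 1.2429)
ω + α·dt = (-0.2520, 0.9682, 1.2497)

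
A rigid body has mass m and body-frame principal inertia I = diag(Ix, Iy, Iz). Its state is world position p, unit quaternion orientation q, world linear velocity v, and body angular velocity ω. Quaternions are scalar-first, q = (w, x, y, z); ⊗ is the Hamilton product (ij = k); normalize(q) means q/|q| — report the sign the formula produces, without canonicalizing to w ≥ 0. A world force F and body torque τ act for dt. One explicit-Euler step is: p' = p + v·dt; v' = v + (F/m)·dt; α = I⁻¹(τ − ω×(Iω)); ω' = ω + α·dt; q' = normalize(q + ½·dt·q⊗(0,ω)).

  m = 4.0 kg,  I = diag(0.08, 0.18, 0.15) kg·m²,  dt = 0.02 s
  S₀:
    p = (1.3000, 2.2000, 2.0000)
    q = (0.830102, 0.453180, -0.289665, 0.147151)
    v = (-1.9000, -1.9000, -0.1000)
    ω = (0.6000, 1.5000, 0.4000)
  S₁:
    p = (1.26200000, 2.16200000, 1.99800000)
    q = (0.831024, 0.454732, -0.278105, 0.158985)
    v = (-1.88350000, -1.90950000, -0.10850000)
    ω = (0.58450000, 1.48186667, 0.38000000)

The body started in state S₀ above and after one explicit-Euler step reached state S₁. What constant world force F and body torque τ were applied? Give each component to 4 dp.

F = (3.3000, -1.9000, -1.7000)
τ = (-0.0800, -0.1800, -0.0600)

ω₁ − ω₀ = (-0.01550000, -0.01813333, -0.02000000)
I·α + gyro = (-0.0800, -0.1800, -0.0600)
velocity change Δv = (0.01650000, -0.00950000, -0.00850000)
F = m·Δv/dt = (3.3000, -1.9000, -1.7000)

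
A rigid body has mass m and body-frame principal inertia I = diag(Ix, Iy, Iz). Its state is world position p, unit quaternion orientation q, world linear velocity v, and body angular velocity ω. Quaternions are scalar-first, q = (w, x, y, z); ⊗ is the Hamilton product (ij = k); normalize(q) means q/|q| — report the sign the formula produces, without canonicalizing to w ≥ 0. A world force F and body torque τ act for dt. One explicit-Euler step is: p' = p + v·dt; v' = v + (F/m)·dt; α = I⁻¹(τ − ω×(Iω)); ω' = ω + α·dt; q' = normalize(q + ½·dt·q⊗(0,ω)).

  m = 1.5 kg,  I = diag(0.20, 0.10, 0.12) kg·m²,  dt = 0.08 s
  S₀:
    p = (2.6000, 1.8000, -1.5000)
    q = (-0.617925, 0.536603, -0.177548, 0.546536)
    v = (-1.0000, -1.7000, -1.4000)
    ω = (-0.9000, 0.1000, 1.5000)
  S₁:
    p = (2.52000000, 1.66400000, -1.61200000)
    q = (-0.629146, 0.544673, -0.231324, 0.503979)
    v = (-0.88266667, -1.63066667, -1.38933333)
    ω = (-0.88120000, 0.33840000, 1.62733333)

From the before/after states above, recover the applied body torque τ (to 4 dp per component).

τ = (0.0500, 0.1900, 0.2000)

Δω = ω₁−ω₀ = (0.01880000, 0.23840000, 0.12733333)
I·α + gyro = (0.0500, 0.1900, 0.2000)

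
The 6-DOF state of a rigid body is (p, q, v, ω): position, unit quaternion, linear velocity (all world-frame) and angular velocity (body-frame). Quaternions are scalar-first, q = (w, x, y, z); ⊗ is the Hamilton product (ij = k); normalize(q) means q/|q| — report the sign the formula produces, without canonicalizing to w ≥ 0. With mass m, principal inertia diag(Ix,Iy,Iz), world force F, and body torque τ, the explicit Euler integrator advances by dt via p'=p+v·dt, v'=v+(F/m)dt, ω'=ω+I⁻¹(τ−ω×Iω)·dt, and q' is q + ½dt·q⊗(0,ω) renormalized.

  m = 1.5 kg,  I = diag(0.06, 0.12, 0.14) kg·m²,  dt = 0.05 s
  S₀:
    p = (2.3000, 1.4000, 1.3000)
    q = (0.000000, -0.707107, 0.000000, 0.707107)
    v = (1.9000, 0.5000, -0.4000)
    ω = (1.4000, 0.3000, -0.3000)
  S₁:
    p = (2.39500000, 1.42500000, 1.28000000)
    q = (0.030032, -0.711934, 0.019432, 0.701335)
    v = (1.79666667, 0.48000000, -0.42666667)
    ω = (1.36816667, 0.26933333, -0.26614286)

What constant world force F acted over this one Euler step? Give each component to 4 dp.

Δv = v₁−v₀ = (-0.10333333, -0.02000000, -0.02666667)
m·(v₁−v₀)/dt = (-3.1000, -0.6000, -0.8000)

F = (-3.1000, -0.6000, -0.8000)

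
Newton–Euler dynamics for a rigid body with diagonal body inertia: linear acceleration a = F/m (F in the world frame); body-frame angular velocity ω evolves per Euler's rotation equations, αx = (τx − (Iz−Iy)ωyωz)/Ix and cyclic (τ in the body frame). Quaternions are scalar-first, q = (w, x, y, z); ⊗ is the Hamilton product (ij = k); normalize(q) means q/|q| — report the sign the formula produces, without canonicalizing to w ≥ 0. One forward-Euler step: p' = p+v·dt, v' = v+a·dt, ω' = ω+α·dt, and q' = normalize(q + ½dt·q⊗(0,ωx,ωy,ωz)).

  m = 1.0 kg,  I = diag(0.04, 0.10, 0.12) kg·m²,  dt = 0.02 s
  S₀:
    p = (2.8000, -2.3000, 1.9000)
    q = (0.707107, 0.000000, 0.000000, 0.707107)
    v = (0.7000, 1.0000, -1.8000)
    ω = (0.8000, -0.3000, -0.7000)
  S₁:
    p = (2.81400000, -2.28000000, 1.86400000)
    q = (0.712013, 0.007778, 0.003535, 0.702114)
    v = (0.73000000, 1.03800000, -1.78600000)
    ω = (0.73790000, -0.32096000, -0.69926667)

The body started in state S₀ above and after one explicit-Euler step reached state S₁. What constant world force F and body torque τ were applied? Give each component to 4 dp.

F = (1.5000, 1.9000, 0.7000)
τ = (-0.1200, -0.0600, -0.0100)

velocity change Δv = (0.03000000, 0.03800000, 0.01400000)
m·(v₁−v₀)/dt = (1.5000, 1.9000, 0.7000)
Δω = ω₁−ω₀ = (-0.06210000, -0.02096000, 0.00073333)
τ = I·(Δω/dt) + ω₀×(Iω₀) = (-0.1200, -0.0600, -0.0100)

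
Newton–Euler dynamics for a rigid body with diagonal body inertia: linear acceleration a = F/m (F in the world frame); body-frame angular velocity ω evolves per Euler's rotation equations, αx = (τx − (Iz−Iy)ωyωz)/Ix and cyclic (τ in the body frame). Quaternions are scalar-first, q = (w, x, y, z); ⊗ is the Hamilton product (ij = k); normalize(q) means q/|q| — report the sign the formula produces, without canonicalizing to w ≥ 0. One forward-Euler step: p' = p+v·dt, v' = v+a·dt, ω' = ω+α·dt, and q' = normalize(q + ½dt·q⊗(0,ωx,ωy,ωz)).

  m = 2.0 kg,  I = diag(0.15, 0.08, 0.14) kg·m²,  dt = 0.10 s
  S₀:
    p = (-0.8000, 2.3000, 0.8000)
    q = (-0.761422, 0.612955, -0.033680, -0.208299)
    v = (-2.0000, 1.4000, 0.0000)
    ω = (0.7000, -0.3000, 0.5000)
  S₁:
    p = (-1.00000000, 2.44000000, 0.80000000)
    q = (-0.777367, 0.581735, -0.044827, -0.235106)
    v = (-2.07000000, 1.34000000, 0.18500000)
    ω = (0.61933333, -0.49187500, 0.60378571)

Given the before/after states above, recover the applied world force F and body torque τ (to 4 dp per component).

ω₁ − ω₀ = (-0.08066667, -0.19187500, 0.10378571)
τ = I·(Δω/dt) + ω₀×(Iω₀) = (-0.1300, -0.1500, 0.1600)
Δv = v₁−v₀ = (-0.07000000, -0.06000000, 0.18500000)
F = m·Δv/dt = (-1.4000, -1.2000, 3.7000)

F = (-1.4000, -1.2000, 3.7000)
τ = (-0.1300, -0.1500, 0.1600)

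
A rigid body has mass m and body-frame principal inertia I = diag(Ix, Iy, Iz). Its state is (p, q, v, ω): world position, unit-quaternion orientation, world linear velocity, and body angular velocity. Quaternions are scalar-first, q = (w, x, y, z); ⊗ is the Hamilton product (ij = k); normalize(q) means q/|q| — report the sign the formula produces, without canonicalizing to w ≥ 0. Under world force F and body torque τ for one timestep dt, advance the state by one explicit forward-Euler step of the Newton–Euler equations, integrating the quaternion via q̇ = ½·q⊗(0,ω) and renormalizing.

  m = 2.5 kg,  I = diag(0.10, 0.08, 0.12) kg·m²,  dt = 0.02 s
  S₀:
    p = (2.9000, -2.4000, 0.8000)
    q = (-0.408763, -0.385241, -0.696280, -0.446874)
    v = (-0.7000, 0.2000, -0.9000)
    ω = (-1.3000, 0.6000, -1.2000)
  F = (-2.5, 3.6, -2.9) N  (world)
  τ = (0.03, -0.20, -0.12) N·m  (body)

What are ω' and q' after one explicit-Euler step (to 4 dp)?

ω' = (-1.2882, 0.5578, -1.2226)
q' = (-0.4149, -0.3688, -0.6974, -0.4533)

α = I⁻¹(τ − ω×Iω) = (0.5880, -2.1100, -1.1300)
ω' = ω + α·dt = (-1.2882, 0.5578, -1.2226)
2q̇ = q⊗(0,ω) = (-0.6192941, 1.6350523, -0.1266108, -0.6457930)
q' = normalize(q + ½dt·q⊗(0,ω)) = (-0.4149, -0.3688, -0.6974, -0.4533)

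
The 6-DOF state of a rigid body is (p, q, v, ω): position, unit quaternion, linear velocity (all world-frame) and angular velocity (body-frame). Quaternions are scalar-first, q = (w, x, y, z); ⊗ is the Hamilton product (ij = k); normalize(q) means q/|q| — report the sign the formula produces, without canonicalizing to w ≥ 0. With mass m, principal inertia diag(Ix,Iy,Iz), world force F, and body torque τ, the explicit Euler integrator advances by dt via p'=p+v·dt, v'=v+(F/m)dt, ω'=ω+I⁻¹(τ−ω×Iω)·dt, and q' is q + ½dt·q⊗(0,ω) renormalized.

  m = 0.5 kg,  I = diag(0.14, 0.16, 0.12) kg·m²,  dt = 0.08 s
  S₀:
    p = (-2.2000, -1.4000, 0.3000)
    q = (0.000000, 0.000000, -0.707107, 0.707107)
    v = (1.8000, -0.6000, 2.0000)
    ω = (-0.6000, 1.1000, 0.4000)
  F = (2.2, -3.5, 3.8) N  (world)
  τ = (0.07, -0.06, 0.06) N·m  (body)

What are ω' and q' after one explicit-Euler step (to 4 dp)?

ω' = (-0.5499, 1.0724, 0.4488)
q' = (0.0198, -0.0424, -0.7231, 0.6892)

gyro term ω×Iω = (-0.0176, -0.0048, -0.0132)
angular accel α = (0.6257, -0.3450, 0.6100)
ω' = ω + α·dt = (-0.5499, 1.0724, 0.4488)
2q̇ = q⊗(0,ω) = (0.4949749, -1.0606605, -0.4242642, -0.4242642)
q + ½dt·q⊗(0,ω), renormalized = (0.0198, -0.0424, -0.7231, 0.6892)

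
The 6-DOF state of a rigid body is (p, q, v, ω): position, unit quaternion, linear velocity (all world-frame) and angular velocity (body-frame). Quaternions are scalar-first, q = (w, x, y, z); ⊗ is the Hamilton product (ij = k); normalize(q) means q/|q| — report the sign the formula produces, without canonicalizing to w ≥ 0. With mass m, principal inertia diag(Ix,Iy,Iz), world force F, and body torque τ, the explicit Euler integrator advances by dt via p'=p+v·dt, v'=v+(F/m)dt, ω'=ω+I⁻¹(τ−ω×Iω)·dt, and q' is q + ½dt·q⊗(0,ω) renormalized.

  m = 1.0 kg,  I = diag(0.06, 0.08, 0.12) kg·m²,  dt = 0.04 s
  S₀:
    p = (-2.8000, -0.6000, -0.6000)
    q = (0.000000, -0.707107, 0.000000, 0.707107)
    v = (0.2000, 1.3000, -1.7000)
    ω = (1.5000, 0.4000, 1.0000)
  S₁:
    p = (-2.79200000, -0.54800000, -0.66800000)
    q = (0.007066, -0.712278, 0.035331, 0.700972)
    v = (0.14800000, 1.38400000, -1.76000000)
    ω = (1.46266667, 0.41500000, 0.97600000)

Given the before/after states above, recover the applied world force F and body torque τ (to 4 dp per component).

Δv = v₁−v₀ = (-0.05200000, 0.08400000, -0.06000000)
applied force F = (-1.3000, 2.1000, -1.5000)
rate change Δω = (-0.03733333, 0.01500000, -0.02400000)
precession coupling = (0.0160, -0.0900, 0.0120)
applied torque τ = (-0.0400, -0.0600, -0.0600)

F = (-1.3000, 2.1000, -1.5000)
τ = (-0.0400, -0.0600, -0.0600)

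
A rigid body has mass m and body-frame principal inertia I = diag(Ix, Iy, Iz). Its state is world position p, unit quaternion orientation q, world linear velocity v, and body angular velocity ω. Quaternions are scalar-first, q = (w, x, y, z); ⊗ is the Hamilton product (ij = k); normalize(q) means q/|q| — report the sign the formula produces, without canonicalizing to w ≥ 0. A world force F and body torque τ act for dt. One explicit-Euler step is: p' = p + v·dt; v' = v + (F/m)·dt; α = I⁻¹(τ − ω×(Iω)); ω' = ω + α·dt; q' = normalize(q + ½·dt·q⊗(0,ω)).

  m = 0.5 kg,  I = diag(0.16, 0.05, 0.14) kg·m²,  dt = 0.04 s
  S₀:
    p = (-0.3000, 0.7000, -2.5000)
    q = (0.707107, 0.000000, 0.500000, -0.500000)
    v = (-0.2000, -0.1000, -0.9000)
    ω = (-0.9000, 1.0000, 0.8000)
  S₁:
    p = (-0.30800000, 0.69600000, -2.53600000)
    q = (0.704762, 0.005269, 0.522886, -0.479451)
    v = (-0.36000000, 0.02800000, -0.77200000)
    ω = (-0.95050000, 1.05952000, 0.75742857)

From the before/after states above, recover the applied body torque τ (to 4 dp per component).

rate change Δω = (-0.05050000, 0.05952000, -0.04257143)
gyro term ω₀×Iω₀ = (0.0720, -0.0144, 0.0990)
applied torque τ = (-0.1300, 0.0600, -0.0500)

τ = (-0.1300, 0.0600, -0.0500)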